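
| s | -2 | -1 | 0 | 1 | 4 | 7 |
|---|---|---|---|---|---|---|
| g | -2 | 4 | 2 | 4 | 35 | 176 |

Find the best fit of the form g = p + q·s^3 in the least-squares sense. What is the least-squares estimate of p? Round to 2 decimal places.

The normal equations are: 6·p + 399·q = 219;  399·p + 121811·q = 62624.
(Σ1 = 6, Σs^3 = 399, Σs^3·s^3 = 121811, Σg = 219, Σs^3·g = 62624.)
Determinant 6·121811 − 399² = 571665.
p = (219·121811 − 399·62624)/571665 = 563211/190555; q = (6·62624 − 399·219)/571665 = 96121/190555.

p = 2.96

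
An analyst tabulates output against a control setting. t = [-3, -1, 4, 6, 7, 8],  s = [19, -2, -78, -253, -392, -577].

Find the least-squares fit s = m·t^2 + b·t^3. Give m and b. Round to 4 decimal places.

m = -0.9214, b = -1.0120

Normal-equation sums: Σt^2·t^2 = 8131, Σt^2·t^3 = 58131, Σt^3·t^3 = 431275.
Moment sums: Σt^2·s = -66323, Σt^3·s = -490031.
Normal equations: [[8131, 58131]; [58131, 431275]]·[m, b]ᵀ = [-66323, -490031]ᵀ.
Determinant 8131·431275 − 58131² = 127483864.
m = ((-66323)·431275 − 58131·(-490031))/127483864 = -29364941/31870966; b = (8131·(-490031) − 58131·(-66323))/127483864 = -32254937/31870966.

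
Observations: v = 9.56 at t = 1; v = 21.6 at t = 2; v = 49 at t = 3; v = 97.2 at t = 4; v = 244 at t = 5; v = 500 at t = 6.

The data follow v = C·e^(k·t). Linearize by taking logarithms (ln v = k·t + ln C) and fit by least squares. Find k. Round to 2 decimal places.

k = 0.79

Let Y = ln v. Fitting Y = k·t + ln C by least squares:
Over the data: Σt = 21.0000, Σ(t)² = 91.0000, Σln v = 25.5106, Σt·ln v = 103.1590.
Normal system: [[91.0000, 21.0000]; [21.0000, 6]]·[k, ln C]ᵀ = [103.1590, 25.5106]ᵀ.
Solving (det = 105.0000): k = 0.79267, ln C = 1.47743.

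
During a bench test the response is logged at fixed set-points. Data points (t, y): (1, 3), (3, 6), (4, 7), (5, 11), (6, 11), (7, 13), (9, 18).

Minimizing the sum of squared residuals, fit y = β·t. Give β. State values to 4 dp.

The normal equations are: 217·β = 423.
(Σt·t = 217, Σt·y = 423.)
β = 423/217 = 1.94931.

β = 1.9493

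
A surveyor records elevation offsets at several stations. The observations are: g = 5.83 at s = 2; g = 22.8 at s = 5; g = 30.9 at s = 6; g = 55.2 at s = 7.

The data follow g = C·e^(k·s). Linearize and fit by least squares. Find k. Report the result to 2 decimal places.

Taking logs, ln g = k·s + ln C, so regress ln g on s.
XᵀX = [[114.0000, 20.0000]; [20.0000, 4]], rhs = [67.8211, 12.3315]ᵀ  (here Σs = 20.0000, Σ(s)² = 114.0000, Σln g = 12.3315, Σs·ln g = 67.8211).
Δ = 114.0000·4 − (20.0000)² = 56.0000; k = (67.8211·4 − 20.0000·12.3315)/56.0000 = 0.44026, ln C = (114.0000·12.3315 − 20.0000·67.8211)/56.0000 = 0.88158.

k = 0.44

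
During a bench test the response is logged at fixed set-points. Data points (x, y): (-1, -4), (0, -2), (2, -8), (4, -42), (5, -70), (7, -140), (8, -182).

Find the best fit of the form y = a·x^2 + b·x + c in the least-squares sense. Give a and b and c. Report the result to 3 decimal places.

Entries of MᵀM: Σx^2·x^2 = 7395, Σx^2·x = 1051, Σx^2 = 159, Σx·x = 159, Σx = 25, Σ1 = 7.
Right-hand side: Σx^2·y = -20966, Σx·y = -2966, Σy = -448.
MᵀM·[a, b, c]ᵀ = Mᵀy becomes [[7395, 1051, 159]; [1051, 159, 25]; [159, 25, 7]]·[a, b, c]ᵀ = [-20966, -2966, -448]ᵀ.
Solving the 3×3 system (Gaussian elimination) gives a = -23061/7583, b = 11237/7583, c = -1630/7583.

a = -3.041, b = 1.482, c = -0.215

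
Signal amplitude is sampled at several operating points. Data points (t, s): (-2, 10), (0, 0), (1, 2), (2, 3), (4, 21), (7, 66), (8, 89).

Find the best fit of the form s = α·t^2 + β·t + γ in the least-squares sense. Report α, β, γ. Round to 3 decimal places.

α = 1.547, β = -1.398, γ = 0.780

Compute the Gram sums: Σt^2·t^2 = 6786, Σt^2·t = 920, Σt^2 = 138, Σt·t = 138, Σt = 20, Σ1 = 7.
And Σt^2·s = 9320, Σt·s = 1246, Σs = 191.
Row-reducing yields α = 141709/91601, β = -128023/91601, γ = 71487/91601.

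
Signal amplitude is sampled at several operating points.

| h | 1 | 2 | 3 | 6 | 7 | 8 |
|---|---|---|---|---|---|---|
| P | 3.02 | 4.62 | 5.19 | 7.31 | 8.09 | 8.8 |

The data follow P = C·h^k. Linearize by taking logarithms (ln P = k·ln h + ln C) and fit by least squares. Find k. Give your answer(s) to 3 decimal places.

k = 0.495

With ln Pᵢ as the transformed response and ln hᵢ as the regressor:
AᵀA = [[13.0084, 7.6089]; [7.6089, 6]], rhs = [15.0246, 10.5370]ᵀ  (here Σln h = 7.6089, Σ(ln h)² = 13.0084, Σln P = 10.5370, Σln h·ln P = 15.0246).
Solving (det = 20.1558): k = 0.49479, ln C = 1.12870.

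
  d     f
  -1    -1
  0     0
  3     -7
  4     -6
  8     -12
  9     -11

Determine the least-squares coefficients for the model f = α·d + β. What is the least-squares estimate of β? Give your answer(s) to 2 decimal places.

β = -1.67

Sums needed: Σd·d = 171, Σd = 23, Σ1 = 6.
Moment sums: Σd·f = -239, Σf = -37.
Eliminating β: 6·(row 1) − 23·(row 2) gives 497·α = 6·(-239) − 23·(-37) = -583, so α = -583/497.
Then β = ((-37) − 23·(-583/497))/6 = -830/497.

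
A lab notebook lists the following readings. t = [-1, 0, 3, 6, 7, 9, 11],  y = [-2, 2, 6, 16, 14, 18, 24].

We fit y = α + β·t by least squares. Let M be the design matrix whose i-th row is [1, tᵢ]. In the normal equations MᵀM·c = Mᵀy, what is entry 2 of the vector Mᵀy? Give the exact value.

Entry 2 ↔ basis t, so (Mᵀy)_{2} = Σᵢ (t)·yᵢ = (-1)·(-2) + (0)·(2) + (3)·(6) + (6)·(16) + (7)·(14) + (9)·(18) + (11)·(24) = 640.

640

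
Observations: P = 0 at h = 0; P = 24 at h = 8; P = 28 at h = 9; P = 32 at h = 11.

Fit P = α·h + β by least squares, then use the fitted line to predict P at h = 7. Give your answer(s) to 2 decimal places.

From the data, Σh·h = 266, Σh = 28, Σ1 = 4.
Right-hand side: Σh·P = 796, ΣP = 84.
Δ = 266·4 − 28² = 280.
α = (796·4 − 28·84)/280 = 104/35; β = (266·84 − 28·796)/280 = 1/5.
At h = 7: P̂ = (104/35)·(7) + (1/5)·(1) = 21.

P̂ = 21.00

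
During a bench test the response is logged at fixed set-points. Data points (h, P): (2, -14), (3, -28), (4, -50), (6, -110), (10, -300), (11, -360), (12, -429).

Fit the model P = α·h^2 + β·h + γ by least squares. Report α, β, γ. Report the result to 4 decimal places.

Compute the Gram sums: Σh^2·h^2 = 47026, Σh^2·h = 4374, Σh^2 = 430, Σh·h = 430, Σh = 48, Σ1 = 7.
For AᵀP: Σh^2·P = -140404, Σh·P = -13080, ΣP = -1291.
Normal equations: [[47026, 4374, 430]; [4374, 430, 48]; [430, 48, 7]]·[α, β, γ]ᵀ = [-140404, -13080, -1291]ᵀ.
Solving the 3×3 system (Gaussian elimination) gives α = -79593/27412, β = -24075/27412, γ = -593/13706.

α = -2.9036, β = -0.8783, γ = -0.0433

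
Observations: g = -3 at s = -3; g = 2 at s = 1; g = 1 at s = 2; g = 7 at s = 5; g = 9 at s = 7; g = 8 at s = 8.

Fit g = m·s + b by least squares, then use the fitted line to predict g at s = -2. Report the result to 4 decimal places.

ĝ = -1.9375

Compute the Gram sums: Σs·s = 152, Σs = 20, Σ1 = 6.
For Aᵀg: Σs·g = 175, Σg = 24.
So AᵀA·[m, b]ᵀ = Aᵀg: [[152, 20]; [20, 6]]·[m, b]ᵀ = [175, 24]ᵀ.
det = 152·6 − 20² = 512.
m = (175·6 − 20·24)/512 = 285/256; b = (152·24 − 20·175)/512 = 37/128.
At s = -2: ĝ = (285/256)·(-2) + (37/128)·(1) = -31/16.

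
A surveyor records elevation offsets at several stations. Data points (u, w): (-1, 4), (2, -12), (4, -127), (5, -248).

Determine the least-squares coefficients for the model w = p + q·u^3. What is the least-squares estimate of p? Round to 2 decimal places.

p = 2.72

Compute the Gram sums: Σ1 = 4, Σu^3 = 196, Σu^3·u^3 = 19786.
Right-hand side: Σw = -383, Σu^3·w = -39228.
AᵀA·[p, q]ᵀ = Aᵀw becomes [[4, 196]; [196, 19786]]·[p, q]ᵀ = [-383, -39228]ᵀ.
Determinant 4·19786 − 196² = 40728.
p = ((-383)·19786 − 196·(-39228))/40728 = 55325/20364; q = (4·(-39228) − 196·(-383))/40728 = -20461/10182.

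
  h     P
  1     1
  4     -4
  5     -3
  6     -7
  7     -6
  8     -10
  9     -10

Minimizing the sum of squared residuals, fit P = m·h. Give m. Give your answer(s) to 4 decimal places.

Forming XᵀX = [[272]] and XᵀP = [-284]ᵀ gives XᵀX·[m]ᵀ = XᵀP.
m = (-284)/272 = -1.04412.

m = -1.0441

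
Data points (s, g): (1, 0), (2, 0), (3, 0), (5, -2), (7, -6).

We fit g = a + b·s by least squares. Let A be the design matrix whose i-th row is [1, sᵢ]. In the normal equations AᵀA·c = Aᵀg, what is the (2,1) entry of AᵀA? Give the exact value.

Row 2 ↔ basis s, column 1 ↔ basis 1, so (AᵀA)_{2,1} = Σᵢ s = (1)·(1) + (2)·(1) + (3)·(1) + (5)·(1) + (7)·(1) = 18.

18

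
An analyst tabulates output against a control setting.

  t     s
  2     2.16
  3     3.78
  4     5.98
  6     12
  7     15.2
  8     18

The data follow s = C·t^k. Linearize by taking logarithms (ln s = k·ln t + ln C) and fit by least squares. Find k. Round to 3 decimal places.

k = 1.567

Linearized form: ln s = k·ln t + ln C. From the 6 transformed points,
Over the data: Σln t = 8.9952, Σ(ln t)² = 14.9303, Σln s = 11.9848, Σln t·ln s = 20.2320.
Normal system: [[14.9303, 8.9952]; [8.9952, 6]]·[k, ln C]ᵀ = [20.2320, 11.9848]ᵀ.
Slope k = (n·Σln t·ln s − Σln t·Σln s)/(n·Σ(ln t)² − (Σln t)²) = (6·20.2320 − 8.9952·11.9848)/8.6686 = 1.56736; ln C = (Σln s − k·Σln t)/n = -0.35230.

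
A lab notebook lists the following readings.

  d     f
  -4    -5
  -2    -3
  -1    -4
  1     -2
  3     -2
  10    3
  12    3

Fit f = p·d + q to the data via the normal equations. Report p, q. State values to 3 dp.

Setting ∂/∂p … = 0 gives: 275·p + 19·q = 88;  19·p + 7·q = -10.
(Σd·d = 275, Σd = 19, Σ1 = 7, Σd·f = 88, Σf = -10.)
Eliminating q: 7·(row 1) − 19·(row 2) gives 1564·p = 7·88 − 19·(-10) = 806, so p = 403/782.
Then q = ((-10) − 19·(403/782))/7 = -2211/782.

p = 0.515, q = -2.827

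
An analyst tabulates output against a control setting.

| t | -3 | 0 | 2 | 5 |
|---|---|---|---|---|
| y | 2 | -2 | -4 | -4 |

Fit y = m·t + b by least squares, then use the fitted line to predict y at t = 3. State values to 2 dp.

With design matrix X, XᵀX = [[38, 4]; [4, 4]] and Xᵀy = [-34, -8]ᵀ.
Determinant 38·4 − 4² = 136.
m = ((-34)·4 − 4·(-8))/136 = -13/17; b = (38·(-8) − 4·(-34))/136 = -21/17.
At t = 3: ŷ = (-13/17)·(3) + (-21/17)·(1) = -60/17.

ŷ = -3.53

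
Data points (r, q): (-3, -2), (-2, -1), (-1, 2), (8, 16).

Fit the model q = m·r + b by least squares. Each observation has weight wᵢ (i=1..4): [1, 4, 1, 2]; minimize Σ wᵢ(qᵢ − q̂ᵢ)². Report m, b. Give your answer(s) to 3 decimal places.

XᵀWX·[m, b]ᵀ = XᵀWq reads: 154·m + 4·b = 268;  4·m + 8·b = 28.
(Σwᵢ·r·r = 154, Σwᵢ·r = 4, Σwᵢ·1 = 8, Σwᵢ·r·q = 268, Σwᵢ·q = 28.)
det = 154·8 − 4² = 1216.
m = (268·8 − 4·28)/1216 = 127/76; b = (154·28 − 4·268)/1216 = 405/152.

m = 1.671, b = 2.664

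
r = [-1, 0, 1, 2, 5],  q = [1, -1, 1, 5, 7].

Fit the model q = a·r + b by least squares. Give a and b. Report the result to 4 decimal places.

Entries of AᵀA: Σr·r = 31, Σr = 7, Σ1 = 5.
Moment sums: Σr·q = 45, Σq = 13.
AᵀA·[a, b]ᵀ = Aᵀq becomes [[31, 7]; [7, 5]]·[a, b]ᵀ = [45, 13]ᵀ.
Δ = 31·5 − 7² = 106.
a = (45·5 − 7·13)/106 = 67/53; b = (31·13 − 7·45)/106 = 44/53.

a = 1.2642, b = 0.8302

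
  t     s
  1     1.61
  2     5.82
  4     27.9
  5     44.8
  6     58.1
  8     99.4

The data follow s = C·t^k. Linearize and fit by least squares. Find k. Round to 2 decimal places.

k = 2.03

With ln sᵢ as the transformed response and ln tᵢ as the regressor:
Sums: Σln t = 7.5601, Σ(ln t)² = 12.5270, Σln s = 18.0297, Σln t·ln s = 28.7968.
Normal system: [[12.5270, 7.5601]; [7.5601, 6]]·[k, ln C]ᵀ = [28.7968, 18.0297]ᵀ.
Slope k = (n·Σln t·ln s − Σln t·Σln s)/(n·Σ(ln t)² − (Σln t)²) = (6·28.7968 − 7.5601·18.0297)/18.0074 = 2.02555; ln C = (Σln s − k·Σln t)/n = 0.45272.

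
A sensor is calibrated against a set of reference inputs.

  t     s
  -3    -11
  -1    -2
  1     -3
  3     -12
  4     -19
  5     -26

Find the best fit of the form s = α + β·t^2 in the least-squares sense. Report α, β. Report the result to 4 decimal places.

Normal-equation sums: Σ1 = 6, Σt^2 = 61, Σt^2·t^2 = 1045.
Right-hand side: Σs = -73, Σt^2·s = -1166.
det = 6·1045 − 61² = 2549.
α = ((-73)·1045 − 61·(-1166))/2549 = -5159/2549; β = (6·(-1166) − 61·(-73))/2549 = -2543/2549.

α = -2.0239, β = -0.9976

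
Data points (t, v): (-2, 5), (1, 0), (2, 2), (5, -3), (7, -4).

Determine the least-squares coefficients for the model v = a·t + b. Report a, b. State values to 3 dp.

a = -0.996, b = 2.589

MᵀM·[a, b]ᵀ = Mᵀv reads: 83·a + 13·b = -49;  13·a + 5·b = 0.
(Σt·t = 83, Σt = 13, Σ1 = 5, Σt·v = -49, Σv = 0.)
Determinant 83·5 − 13² = 246.
a = ((-49)·5 − 13·0)/246 = -245/246; b = (83·0 − 13·(-49))/246 = 637/246.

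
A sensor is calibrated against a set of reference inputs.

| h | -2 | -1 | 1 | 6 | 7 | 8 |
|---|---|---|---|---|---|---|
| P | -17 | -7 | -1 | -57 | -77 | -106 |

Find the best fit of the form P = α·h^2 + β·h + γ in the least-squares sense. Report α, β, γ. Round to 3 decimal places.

α = -2.007, β = 3.145, γ = -2.290

Normal-equation sums: Σh^2·h^2 = 7811, Σh^2·h = 1063, Σh^2 = 155, Σh·h = 155, Σh = 19, Σ1 = 6.
And Σh^2·P = -12685, Σh·P = -1689, ΣP = -265.
Row-reducing yields α = -25313/12615, β = 39676/12615, γ = -332/145.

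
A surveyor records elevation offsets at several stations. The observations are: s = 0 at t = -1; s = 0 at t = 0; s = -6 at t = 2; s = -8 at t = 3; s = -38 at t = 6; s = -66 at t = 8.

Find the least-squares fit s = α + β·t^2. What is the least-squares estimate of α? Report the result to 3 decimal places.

α = 0.031

AᵀA·[α, β]ᵀ = Aᵀs reads: 6·α + 114·β = -118;  114·α + 5490·β = -5688.
Eliminating β: 5490·(row 1) − 114·(row 2) gives 19944·α = 5490·(-118) − 114·(-5688) = 612, so α = 17/554.
Then β = ((-5688) − 114·(17/554))/5490 = -1723/1662.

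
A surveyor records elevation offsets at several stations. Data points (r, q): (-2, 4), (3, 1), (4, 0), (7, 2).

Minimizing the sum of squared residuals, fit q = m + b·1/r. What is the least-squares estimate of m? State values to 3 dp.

Entries of MᵀM: Σ1 = 4, Σ1/r = 19/84, Σ1/r·1/r = 3133/7056.
Moment sums: Σq = 7, Σ1/r·q = -29/21.
det = 4·(3133/7056) − (19/84)² = 4057/2352.
m = (7·(3133/7056) − (19/84)·(-29/21))/(4057/2352) = 8045/4057; b = (4·(-29/21) − (19/84)·7)/(4057/2352) = -16716/4057.

m = 1.983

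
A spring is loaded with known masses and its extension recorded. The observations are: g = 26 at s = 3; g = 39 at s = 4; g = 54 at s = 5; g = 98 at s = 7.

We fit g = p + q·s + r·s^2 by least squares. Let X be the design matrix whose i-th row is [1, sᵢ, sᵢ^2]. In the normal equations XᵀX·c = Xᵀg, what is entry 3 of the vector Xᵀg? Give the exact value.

7010

Entry 3 ↔ basis s^2, so (Xᵀg)_{3} = Σᵢ (s^2)·gᵢ = (9)·(26) + (16)·(39) + (25)·(54) + (49)·(98) = 7010.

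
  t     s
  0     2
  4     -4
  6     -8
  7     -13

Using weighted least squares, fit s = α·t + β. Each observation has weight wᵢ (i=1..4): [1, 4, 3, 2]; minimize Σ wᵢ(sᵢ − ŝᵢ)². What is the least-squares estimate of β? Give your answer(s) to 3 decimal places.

Compute the Gram sums: Σwᵢ·t·t = 270, Σwᵢ·t = 48, Σwᵢ·1 = 10.
Moment sums: Σwᵢ·t·s = -390, Σwᵢ·s = -64.
Normal equations: [[270, 48]; [48, 10]]·[α, β]ᵀ = [-390, -64]ᵀ.
Determinant 270·10 − 48² = 396.
α = ((-390)·10 − 48·(-64))/396 = -23/11; β = (270·(-64) − 48·(-390))/396 = 40/11.

β = 3.636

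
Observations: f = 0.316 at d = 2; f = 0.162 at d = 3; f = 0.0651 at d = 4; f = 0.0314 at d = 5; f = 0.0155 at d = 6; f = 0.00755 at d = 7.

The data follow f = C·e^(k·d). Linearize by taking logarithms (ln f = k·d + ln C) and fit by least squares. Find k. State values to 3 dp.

k = -0.755

Linearized form: ln f = k·d + ln C. From the 6 transformed points,
Σd = 27.0000, Σ(d)² = 139.0000, Σln f = -18.2181, Σd·ln f = -95.2015.
Normal system: [[139.0000, 27.0000]; [27.0000, 6]]·[k, ln C]ᵀ = [-95.2015, -18.2181]ᵀ.
Solving (det = 105.0000): k = -0.75544, ln C = 0.36313.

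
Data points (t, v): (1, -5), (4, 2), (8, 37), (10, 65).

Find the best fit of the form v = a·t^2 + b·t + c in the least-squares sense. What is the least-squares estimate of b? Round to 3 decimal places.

b = -2.127

Normal-equation sums: Σt^2·t^2 = 14353, Σt^2·t = 1577, Σt^2 = 181, Σt·t = 181, Σt = 23, Σ1 = 4.
For Mᵀv: Σt^2·v = 8895, Σt·v = 949, Σv = 99.
So MᵀM·[a, b, c]ᵀ = Mᵀv: [[14353, 1577, 181]; [1577, 181, 23]; [181, 23, 4]]·[a, b, c]ᵀ = [8895, 949, 99]ᵀ.
Row-reducing yields a = 119/132, b = -553/260, c = -16361/4290.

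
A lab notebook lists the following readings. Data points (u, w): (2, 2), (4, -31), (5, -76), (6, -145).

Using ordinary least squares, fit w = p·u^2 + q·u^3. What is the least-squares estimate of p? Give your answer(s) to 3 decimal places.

Setting ∂/∂p … = 0 gives: 2193·p + 11957·q = -7608;  11957·p + 66441·q = -42788.
(Σu^2·u^2 = 2193, Σu^2·u^3 = 11957, Σu^3·u^3 = 66441, Σu^2·w = -7608, Σu^3·w = -42788.)
det = 2193·66441 − 11957² = 2735264.
p = ((-7608)·66441 − 11957·(-42788))/2735264 = 1533247/683816; q = (2193·(-42788) − 11957·(-7608))/2735264 = -716307/683816.

p = 2.242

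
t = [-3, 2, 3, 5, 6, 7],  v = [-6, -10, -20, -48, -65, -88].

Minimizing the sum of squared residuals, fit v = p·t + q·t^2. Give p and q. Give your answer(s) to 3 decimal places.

The normal system XᵀX·[p, q]ᵀ = Xᵀv is [[132, 692]; [692, 4500]]·[p, q]ᵀ = [-1308, -8126]ᵀ.
Δ = 132·4500 − 692² = 115136.
p = ((-1308)·4500 − 692·(-8126))/115136 = -4693/2056; q = (132·(-8126) − 692·(-1308))/115136 = -2991/2056.

p = -2.283, q = -1.455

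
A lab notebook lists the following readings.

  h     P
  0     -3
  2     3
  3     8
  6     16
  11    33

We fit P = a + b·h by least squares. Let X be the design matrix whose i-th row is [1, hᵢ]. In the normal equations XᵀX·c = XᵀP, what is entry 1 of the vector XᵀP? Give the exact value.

Entry 1 ↔ basis 1, so (XᵀP)_{1} = Σᵢ Pᵢ = (1)·(-3) + (1)·(3) + (1)·(8) + (1)·(16) + (1)·(33) = 57.

57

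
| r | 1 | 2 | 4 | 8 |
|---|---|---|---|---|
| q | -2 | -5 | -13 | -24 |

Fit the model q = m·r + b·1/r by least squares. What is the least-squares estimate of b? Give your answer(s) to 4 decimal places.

Forming AᵀA = [[85, 4]; [4, 85/64]] and Aᵀq = [-256, -43/4]ᵀ gives AᵀA·[m, b]ᵀ = Aᵀq.
Eliminating b: (85/64)·(row 1) − 4·(row 2) gives (6201/64)·m = (85/64)·(-256) − 4·(-43/4) = -297, so m = -2112/689.
Then b = ((-43/4) − 4·(-2112/689))/(85/64) = 784/689.

b = 1.1379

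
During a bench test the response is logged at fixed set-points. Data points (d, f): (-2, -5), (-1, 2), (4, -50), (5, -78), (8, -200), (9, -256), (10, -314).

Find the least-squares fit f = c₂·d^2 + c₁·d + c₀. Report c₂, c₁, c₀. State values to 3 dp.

c₂ = -3.064, c₁ = -1.208, c₀ = 4.366

From the data, Σd^2·d^2 = 21555, Σd^2·d = 2421, Σd^2 = 291, Σd·d = 291, Σd = 33, Σ1 = 7.
Moment sums: Σd^2·f = -67704, Σd·f = -7626, Σf = -901.
So XᵀX·[c₂, c₁, c₀]ᵀ = Xᵀf: [[21555, 2421, 291]; [2421, 291, 33]; [291, 33, 7]]·[c₂, c₁, c₀]ᵀ = [-67704, -7626, -901]ᵀ.
Row-reducing yields c₂ = -107335/35028, c₁ = -4701/3892, c₀ = 3641/834.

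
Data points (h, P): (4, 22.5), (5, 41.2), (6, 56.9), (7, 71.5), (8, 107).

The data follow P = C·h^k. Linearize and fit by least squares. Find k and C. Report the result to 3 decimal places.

k = 2.136, C = 1.220

Taking logs, ln P = k·ln h + ln C, so regress ln P on ln h.
Σln h = 8.8128, Σ(ln h)² = 15.8331, Σln P = 19.8158, Σln h·ln P = 35.5672.
Equations: 15.8331·k + 8.8128·ln C = 35.5672;  8.8128·k + 5·ln C = 19.8158.
Δ = 15.8331·5 − (8.8128)² = 1.4995; k = (35.5672·5 − 8.8128·19.8158)/1.4995 = 2.13577, ln C = (15.8331·19.8158 − 8.8128·35.5672)/1.4995 = 0.19871, so C = exp(0.19871) = 1.21983.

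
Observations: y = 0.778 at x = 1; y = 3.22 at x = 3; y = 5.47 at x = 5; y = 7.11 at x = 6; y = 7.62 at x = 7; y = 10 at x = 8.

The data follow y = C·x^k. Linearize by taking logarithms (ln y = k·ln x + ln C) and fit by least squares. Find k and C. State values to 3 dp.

Linearized form: ln y = k·ln x + ln C. From the 6 transformed points,
XᵀX = [[15.1183, 8.5252]; [8.5252, 6]], rhs = [16.2739, 8.9125]ᵀ  (here Σln x = 8.5252, Σ(ln x)² = 15.1183, Σln y = 8.9125, Σln x·ln y = 16.2739).
Δ = 15.1183·6 − (8.5252)² = 18.0313; k = (16.2739·6 − 8.5252·8.9125)/18.0313 = 1.20141, ln C = (15.1183·8.9125 − 8.5252·16.2739)/18.0313 = -0.22162, so C = exp(-0.22162) = 0.80122.

k = 1.201, C = 0.801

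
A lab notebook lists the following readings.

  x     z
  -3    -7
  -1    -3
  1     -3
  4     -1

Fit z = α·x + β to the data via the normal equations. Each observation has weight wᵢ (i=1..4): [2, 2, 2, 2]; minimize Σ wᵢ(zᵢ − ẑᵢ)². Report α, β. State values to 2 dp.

Entries of AᵀWA: Σwᵢ·x·x = 54, Σwᵢ·x = 2, Σwᵢ·1 = 8.
Moment sums: Σwᵢ·x·z = 34, Σwᵢ·z = -28.
Normal equations: [[54, 2]; [2, 8]]·[α, β]ᵀ = [34, -28]ᵀ.
Eliminating β: 8·(row 1) − 2·(row 2) gives 428·α = 8·34 − 2·(-28) = 328, so α = 82/107.
Then β = ((-28) − 2·(82/107))/8 = -395/107.

α = 0.77, β = -3.69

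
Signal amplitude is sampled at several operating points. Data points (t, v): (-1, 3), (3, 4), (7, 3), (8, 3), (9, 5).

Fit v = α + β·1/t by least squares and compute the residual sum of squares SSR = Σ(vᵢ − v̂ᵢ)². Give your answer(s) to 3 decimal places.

With design matrix X, XᵀX = [[5, -145/504]; [-145/504, 294529/254016]] and Xᵀv = [18, -155/504]ᵀ.
Δ = 5·(294529/254016) − (-145/504)² = 362905/63504.
α = (18·(294529/254016) − (-145/504)·(-155/504))/(362905/63504) = 5279047/1451620; β = (5·(-155/504) − (-145/504)·18)/(362905/63504) = 46242/72581.
Residuals: 653/1451620, 219153/1451620, -1056307/1451620, -259948/362905, 1876293/1451620; SSR = 3971739/1451620.

SSR = 2.736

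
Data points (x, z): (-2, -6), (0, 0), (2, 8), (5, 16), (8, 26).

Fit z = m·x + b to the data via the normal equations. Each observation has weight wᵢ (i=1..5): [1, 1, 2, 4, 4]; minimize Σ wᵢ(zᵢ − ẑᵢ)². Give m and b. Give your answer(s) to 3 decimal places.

The normal system MᵀWM·[m, b]ᵀ = MᵀWz is [[368, 54]; [54, 12]]·[m, b]ᵀ = [1196, 178]ᵀ.
det = 368·12 − 54² = 1500.
m = (1196·12 − 54·178)/1500 = 79/25; b = (368·178 − 54·1196)/1500 = 46/75.

m = 3.160, b = 0.613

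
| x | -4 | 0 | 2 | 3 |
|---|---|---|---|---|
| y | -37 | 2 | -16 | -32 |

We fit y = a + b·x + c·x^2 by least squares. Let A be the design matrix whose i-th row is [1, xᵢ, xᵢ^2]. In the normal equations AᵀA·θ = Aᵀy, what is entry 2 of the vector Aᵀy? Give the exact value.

20

Entry 2 ↔ basis x, so (Aᵀy)_{2} = Σᵢ (x)·yᵢ = (-4)·(-37) + (0)·(2) + (2)·(-16) + (3)·(-32) = 20.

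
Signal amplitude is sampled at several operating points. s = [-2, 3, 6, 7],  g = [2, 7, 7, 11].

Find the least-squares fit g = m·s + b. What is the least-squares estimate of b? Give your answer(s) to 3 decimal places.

With design matrix X, XᵀX = [[98, 14]; [14, 4]] and Xᵀg = [136, 27]ᵀ.
det = 98·4 − 14² = 196.
m = (136·4 − 14·27)/196 = 83/98; b = (98·27 − 14·136)/196 = 53/14.

b = 3.786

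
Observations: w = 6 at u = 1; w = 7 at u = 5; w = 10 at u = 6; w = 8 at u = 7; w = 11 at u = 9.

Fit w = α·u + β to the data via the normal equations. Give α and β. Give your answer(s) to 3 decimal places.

α = 0.591, β = 5.091

Normal-equation sums: Σu·u = 192, Σu = 28, Σ1 = 5.
Right-hand side: Σu·w = 256, Σw = 42.
det = 192·5 − 28² = 176.
α = (256·5 − 28·42)/176 = 13/22; β = (192·42 − 28·256)/176 = 56/11.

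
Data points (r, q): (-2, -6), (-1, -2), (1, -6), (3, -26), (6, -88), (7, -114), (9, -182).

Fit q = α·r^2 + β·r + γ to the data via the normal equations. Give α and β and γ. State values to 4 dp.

From the data, Σr^2·r^2 = 10357, Σr^2·r = 1307, Σr^2 = 181, Σr·r = 181, Σr = 23, Σ1 = 7.
Right-hand side: Σr^2·q = -23762, Σr·q = -3034, Σq = -424.
Row-reducing yields α = -418/211, β = -4139/1899, γ = -4151/1899.

α = -1.9810, β = -2.1796, γ = -2.1859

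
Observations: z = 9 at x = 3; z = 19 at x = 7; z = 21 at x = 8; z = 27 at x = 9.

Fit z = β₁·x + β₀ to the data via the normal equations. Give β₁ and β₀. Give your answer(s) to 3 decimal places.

Compute the Gram sums: Σx·x = 203, Σx = 27, Σ1 = 4.
And Σx·z = 571, Σz = 76.
AᵀA·[β₁, β₀]ᵀ = Aᵀz becomes [[203, 27]; [27, 4]]·[β₁, β₀]ᵀ = [571, 76]ᵀ.
Eliminating β₀: 4·(row 1) − 27·(row 2) gives 83·β₁ = 4·571 − 27·76 = 232, so β₁ = 232/83.
Then β₀ = (76 − 27·(232/83))/4 = 11/83.

β₁ = 2.795, β₀ = 0.133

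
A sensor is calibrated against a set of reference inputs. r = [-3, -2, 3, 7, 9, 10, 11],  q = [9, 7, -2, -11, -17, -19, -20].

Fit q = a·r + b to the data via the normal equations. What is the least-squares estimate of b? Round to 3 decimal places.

Compute the Gram sums: Σr·r = 373, Σr = 35, Σ1 = 7.
Moment sums: Σr·q = -687, Σq = -53.
So MᵀM·[a, b]ᵀ = Mᵀq: [[373, 35]; [35, 7]]·[a, b]ᵀ = [-687, -53]ᵀ.
Δ = 373·7 − 35² = 1386.
a = ((-687)·7 − 35·(-53))/1386 = -211/99; b = (373·(-53) − 35·(-687))/1386 = 2138/693.

b = 3.085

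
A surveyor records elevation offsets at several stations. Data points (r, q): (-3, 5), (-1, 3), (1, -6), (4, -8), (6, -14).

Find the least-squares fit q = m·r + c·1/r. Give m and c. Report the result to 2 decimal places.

From the data, Σr·r = 63, Σr·1/r = 5, Σ1/r·1/r = 317/144.
For Xᵀq: Σr·q = -140, Σ1/r·q = -15.
So XᵀX·[m, c]ᵀ = Xᵀq: [[63, 5]; [5, 317/144]]·[m, c]ᵀ = [-140, -15]ᵀ.
Δ = 63·(317/144) − 5² = 1819/16.
m = ((-140)·(317/144) − 5·(-15))/(1819/16) = -33580/16371; c = (63·(-15) − 5·(-140))/(1819/16) = -3920/1819.

m = -2.05, c = -2.16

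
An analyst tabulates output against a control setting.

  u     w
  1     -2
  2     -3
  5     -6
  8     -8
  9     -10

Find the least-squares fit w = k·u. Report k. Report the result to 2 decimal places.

k = -1.10

The normal equations are: 175·k = -192.
(Σu·u = 175, Σu·w = -192.)
Hence k = -192 / 175 ≈ -1.09714.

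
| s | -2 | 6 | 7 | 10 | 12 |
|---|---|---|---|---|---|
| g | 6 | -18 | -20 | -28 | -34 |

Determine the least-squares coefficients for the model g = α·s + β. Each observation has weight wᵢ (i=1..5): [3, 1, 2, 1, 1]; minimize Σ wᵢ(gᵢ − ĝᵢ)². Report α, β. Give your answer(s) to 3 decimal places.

Compute the Gram sums: Σwᵢ·s·s = 390, Σwᵢ·s = 36, Σwᵢ·1 = 8.
And Σwᵢ·s·g = -1112, Σwᵢ·g = -102.
Determinant 390·8 − 36² = 1824.
α = ((-1112)·8 − 36·(-102))/1824 = -653/228; β = (390·(-102) − 36·(-1112))/1824 = 21/152.

α = -2.864, β = 0.138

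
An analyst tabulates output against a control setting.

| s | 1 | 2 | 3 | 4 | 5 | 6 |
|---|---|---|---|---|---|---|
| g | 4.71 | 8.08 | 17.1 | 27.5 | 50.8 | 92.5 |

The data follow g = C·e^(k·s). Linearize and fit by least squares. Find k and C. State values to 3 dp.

Taking logs, ln g = k·s + ln C, so regress ln g on s.
XᵀX = [[91.0000, 21.0000]; [21.0000, 6]], rhs = [74.3052, 18.2474]ᵀ  (here Σs = 21.0000, Σ(s)² = 91.0000, Σln g = 18.2474, Σs·ln g = 74.3052).
Solving (det = 105.0000): k = 0.59652, ln C = 0.95342, so C = exp(0.95342) = 2.59457.

k = 0.597, C = 2.595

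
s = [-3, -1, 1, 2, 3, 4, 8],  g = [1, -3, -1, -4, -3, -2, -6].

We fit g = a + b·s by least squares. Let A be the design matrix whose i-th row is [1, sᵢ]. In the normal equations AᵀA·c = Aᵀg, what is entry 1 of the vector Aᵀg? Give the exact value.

Entry 1 ↔ basis 1, so (Aᵀg)_{1} = Σᵢ gᵢ = (1)·(1) + (1)·(-3) + (1)·(-1) + (1)·(-4) + (1)·(-3) + (1)·(-2) + (1)·(-6) = -18.

-18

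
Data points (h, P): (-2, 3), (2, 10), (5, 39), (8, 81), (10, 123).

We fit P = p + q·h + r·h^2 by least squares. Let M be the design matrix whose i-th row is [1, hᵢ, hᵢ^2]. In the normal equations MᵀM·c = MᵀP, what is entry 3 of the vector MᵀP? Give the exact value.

18511

Entry 3 ↔ basis h^2, so (MᵀP)_{3} = Σᵢ (h^2)·Pᵢ = (4)·(3) + (4)·(10) + (25)·(39) + (64)·(81) + (100)·(123) = 18511.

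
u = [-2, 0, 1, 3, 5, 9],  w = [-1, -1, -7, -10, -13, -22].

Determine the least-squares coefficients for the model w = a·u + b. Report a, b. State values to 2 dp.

a = -1.99, b = -3.69

Normal-equation sums: Σu·u = 120, Σu = 16, Σ1 = 6.
For Xᵀw: Σu·w = -298, Σw = -54.
Eliminating b: 6·(row 1) − 16·(row 2) gives 464·a = 6·(-298) − 16·(-54) = -924, so a = -231/116.
Then b = ((-54) − 16·(-231/116))/6 = -107/29.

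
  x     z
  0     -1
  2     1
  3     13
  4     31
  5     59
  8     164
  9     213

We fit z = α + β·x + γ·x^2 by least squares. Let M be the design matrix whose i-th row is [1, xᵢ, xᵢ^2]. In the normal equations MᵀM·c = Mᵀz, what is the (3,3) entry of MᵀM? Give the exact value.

11635

Row 3 ↔ basis x^2, column 3 ↔ basis x^2, so (MᵀM)_{3,3} = Σᵢ (x^2)·(x^2) = (0)·(0) + (4)·(4) + (9)·(9) + (16)·(16) + (25)·(25) + (64)·(64) + (81)·(81) = 11635.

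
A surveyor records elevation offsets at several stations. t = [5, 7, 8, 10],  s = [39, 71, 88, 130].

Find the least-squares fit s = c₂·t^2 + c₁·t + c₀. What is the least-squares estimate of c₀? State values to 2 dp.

From the data, Σt^2·t^2 = 17122, Σt^2·t = 1980, Σt^2 = 238, Σt·t = 238, Σt = 30, Σ1 = 4.
And Σt^2·s = 23086, Σt·s = 2696, Σs = 328.
AᵀA·[c₂, c₁, c₀]ᵀ = Aᵀs becomes [[17122, 1980, 238]; [1980, 238, 30]; [238, 30, 4]]·[c₂, c₁, c₀]ᵀ = [23086, 2696, 328]ᵀ.
Inverting the 3×3 Gram matrix, [c₂, c₁, c₀]ᵀ = [5/6, 147/26, -779/78]ᵀ.

c₀ = -9.99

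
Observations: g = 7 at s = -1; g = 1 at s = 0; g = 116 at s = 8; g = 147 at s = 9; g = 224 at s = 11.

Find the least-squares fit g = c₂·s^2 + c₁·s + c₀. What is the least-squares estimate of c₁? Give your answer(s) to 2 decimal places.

c₁ = -1.99

Entries of MᵀM: Σs^2·s^2 = 25299, Σs^2·s = 2571, Σs^2 = 267, Σs·s = 267, Σs = 27, Σ1 = 5.
Right-hand side: Σs^2·g = 46442, Σs·g = 4708, Σg = 495.
MᵀM·[c₂, c₁, c₀]ᵀ = Mᵀg becomes [[25299, 2571, 267]; [2571, 267, 27]; [267, 27, 5]]·[c₂, c₁, c₀]ᵀ = [46442, 4708, 495]ᵀ.
Solving the 3×3 system (Gaussian elimination) gives c₂ = 52987/26292, c₁ = -52217/26292, c₀ = 9229/4382.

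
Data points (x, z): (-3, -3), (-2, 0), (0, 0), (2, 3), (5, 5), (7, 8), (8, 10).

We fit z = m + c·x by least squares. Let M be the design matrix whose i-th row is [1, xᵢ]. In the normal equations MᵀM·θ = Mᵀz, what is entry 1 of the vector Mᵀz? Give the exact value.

Entry 1 ↔ basis 1, so (Mᵀz)_{1} = Σᵢ zᵢ = (1)·(-3) + (1)·(0) + (1)·(0) + (1)·(3) + (1)·(5) + (1)·(8) + (1)·(10) = 23.

23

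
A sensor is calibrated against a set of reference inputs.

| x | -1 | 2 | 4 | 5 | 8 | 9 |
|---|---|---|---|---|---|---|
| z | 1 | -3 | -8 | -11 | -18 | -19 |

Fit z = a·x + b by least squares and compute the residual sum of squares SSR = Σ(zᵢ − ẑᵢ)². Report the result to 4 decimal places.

SSR = 4.1679

With design matrix A, AᵀA = [[191, 27]; [27, 6]] and Aᵀz = [-409, -58]ᵀ.
Determinant 191·6 − 27² = 417.
a = ((-409)·6 − 27·(-58))/417 = -296/139; b = (191·(-58) − 27·(-409))/417 = -35/417.
Residuals: -436/417, 560/417, 251/417, -112/417, -367/417, 104/417; SSR = 1738/417.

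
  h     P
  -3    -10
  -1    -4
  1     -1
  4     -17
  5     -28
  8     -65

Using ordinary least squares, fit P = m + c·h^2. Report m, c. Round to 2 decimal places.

m = -1.55, c = -1.00

The normal equations are: 6·m + 116·c = -125;  116·m + 5060·c = -5227.
(Σ1 = 6, Σh^2 = 116, Σh^2·h^2 = 5060, ΣP = -125, Σh^2·P = -5227.)
Determinant 6·5060 − 116² = 16904.
m = ((-125)·5060 − 116·(-5227))/16904 = -3271/2113; c = (6·(-5227) − 116·(-125))/16904 = -8431/8452.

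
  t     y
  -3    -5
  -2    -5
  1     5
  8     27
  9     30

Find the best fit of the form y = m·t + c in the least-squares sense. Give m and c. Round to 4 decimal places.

m = 3.0415, c = 2.4920

The normal equations are: 159·m + 13·c = 516;  13·m + 5·c = 52.
(Σt·t = 159, Σt = 13, Σ1 = 5, Σt·y = 516, Σy = 52.)
Eliminating c: 5·(row 1) − 13·(row 2) gives 626·m = 5·516 − 13·52 = 1904, so m = 952/313.
Then c = (52 − 13·(952/313))/5 = 780/313.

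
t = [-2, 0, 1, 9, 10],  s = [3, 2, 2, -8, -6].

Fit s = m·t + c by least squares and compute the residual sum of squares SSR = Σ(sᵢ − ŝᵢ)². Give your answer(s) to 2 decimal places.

SSR = 5.91

The normal equations are: 186·m + 18·c = -136;  18·m + 5·c = -7.
Determinant 186·5 − 18² = 606.
m = ((-136)·5 − 18·(-7))/606 = -277/303; c = (186·(-7) − 18·(-136))/606 = 191/101.
Residuals: -218/303, 11/101, 310/303, -168/101, 379/303; SSR = 1790/303.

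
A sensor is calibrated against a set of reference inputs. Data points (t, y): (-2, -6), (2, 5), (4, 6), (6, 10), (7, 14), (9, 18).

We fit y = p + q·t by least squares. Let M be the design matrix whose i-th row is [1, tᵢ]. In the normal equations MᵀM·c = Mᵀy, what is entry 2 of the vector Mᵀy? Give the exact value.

366

Entry 2 ↔ basis t, so (Mᵀy)_{2} = Σᵢ (t)·yᵢ = (-2)·(-6) + (2)·(5) + (4)·(6) + (6)·(10) + (7)·(14) + (9)·(18) = 366.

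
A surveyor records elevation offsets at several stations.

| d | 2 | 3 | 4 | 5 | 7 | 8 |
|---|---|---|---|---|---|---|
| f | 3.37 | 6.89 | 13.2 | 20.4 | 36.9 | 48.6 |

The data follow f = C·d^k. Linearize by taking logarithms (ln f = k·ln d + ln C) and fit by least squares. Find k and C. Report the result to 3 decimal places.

k = 1.938, C = 0.868

Let Y = ln f. Fitting Y = k·ln d + ln C by least squares:
Over the data: Σln d = 8.8128, Σ(ln d)² = 14.3101, Σln f = 16.2326, Σln d·ln f = 26.4898.
Normal system: [[14.3101, 8.8128]; [8.8128, 6]]·[k, ln C]ᵀ = [26.4898, 16.2326]ᵀ.
Δ = 14.3101·6 − (8.8128)² = 8.1947; k = (26.4898·6 − 8.8128·16.2326)/8.1947 = 1.93829, ln C = (14.3101·16.2326 − 8.8128·26.4898)/8.1947 = -0.14154, so C = exp(-0.14154) = 0.86802.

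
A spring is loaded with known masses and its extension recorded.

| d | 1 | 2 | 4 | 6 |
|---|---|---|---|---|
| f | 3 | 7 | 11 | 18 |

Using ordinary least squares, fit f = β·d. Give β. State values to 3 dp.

With design matrix A, AᵀA = [[57]] and Aᵀf = [169]ᵀ.
β = 169/57 = 2.96491.

β = 2.965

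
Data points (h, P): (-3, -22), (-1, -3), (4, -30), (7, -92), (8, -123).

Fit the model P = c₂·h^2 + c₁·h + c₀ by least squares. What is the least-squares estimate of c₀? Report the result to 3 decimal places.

c₀ = -0.665

Entries of AᵀA: Σh^2·h^2 = 6835, Σh^2·h = 891, Σh^2 = 139, Σh·h = 139, Σh = 15, Σ1 = 5.
Moment sums: Σh^2·P = -13061, Σh·P = -1679, ΣP = -270.
Inverting the 3×3 Gram matrix, [c₂, c₁, c₀]ᵀ = [-68915/34112, 32153/34112, -11335/17056]ᵀ.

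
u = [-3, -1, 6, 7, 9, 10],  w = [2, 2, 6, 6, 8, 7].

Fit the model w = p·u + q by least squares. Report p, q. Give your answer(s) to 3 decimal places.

p = 0.463, q = 3.005

Forming AᵀA = [[276, 28]; [28, 6]] and Aᵀw = [212, 31]ᵀ gives AᵀA·[p, q]ᵀ = Aᵀw.
Determinant 276·6 − 28² = 872.
p = (212·6 − 28·31)/872 = 101/218; q = (276·31 − 28·212)/872 = 655/218.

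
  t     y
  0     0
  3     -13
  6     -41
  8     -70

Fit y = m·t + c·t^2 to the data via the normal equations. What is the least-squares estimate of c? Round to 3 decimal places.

Entries of MᵀM: Σt·t = 109, Σt·t^2 = 755, Σt^2·t^2 = 5473.
And Σt·y = -845, Σt^2·y = -6073.
So MᵀM·[m, c]ᵀ = Mᵀy: [[109, 755]; [755, 5473]]·[m, c]ᵀ = [-845, -6073]ᵀ.
det = 109·5473 − 755² = 26532.
m = ((-845)·5473 − 755·(-6073))/26532 = -6595/4422; c = (109·(-6073) − 755·(-845))/26532 = -3997/4422.

c = -0.904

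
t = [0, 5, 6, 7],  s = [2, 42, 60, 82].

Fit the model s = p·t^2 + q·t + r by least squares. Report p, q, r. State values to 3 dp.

p = 1.720, q = -0.623, r = 2.005

Normal-equation sums: Σt^2·t^2 = 4322, Σt^2·t = 684, Σt^2 = 110, Σt·t = 110, Σt = 18, Σ1 = 4.
For Xᵀs: Σt^2·s = 7228, Σt·s = 1144, Σs = 186.
So XᵀX·[p, q, r]ᵀ = Xᵀs: [[4322, 684, 110]; [684, 110, 18]; [110, 18, 4]]·[p, q, r]ᵀ = [7228, 1144, 186]ᵀ.
Solving the 3×3 system (Gaussian elimination) gives p = 1627/946, q = -589/946, r = 1897/946.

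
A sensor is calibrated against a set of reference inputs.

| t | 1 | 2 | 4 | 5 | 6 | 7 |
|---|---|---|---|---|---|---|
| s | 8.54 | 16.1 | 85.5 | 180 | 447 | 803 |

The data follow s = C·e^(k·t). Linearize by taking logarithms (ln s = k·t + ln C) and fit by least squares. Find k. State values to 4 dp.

Let Y = ln s. Fitting Y = k·t + ln C by least squares:
XᵀX = [[131.0000, 25.0000]; [25.0000, 6]], rhs = [134.8951, 27.3560]ᵀ  (here Σt = 25.0000, Σ(t)² = 131.0000, Σln s = 27.3560, Σt·ln s = 134.8951).
Δ = 131.0000·6 − (25.0000)² = 161.0000; k = (134.8951·6 − 25.0000·27.3560)/161.0000 = 0.77933, ln C = (131.0000·27.3560 − 25.0000·134.8951)/161.0000 = 1.31214.

k = 0.7793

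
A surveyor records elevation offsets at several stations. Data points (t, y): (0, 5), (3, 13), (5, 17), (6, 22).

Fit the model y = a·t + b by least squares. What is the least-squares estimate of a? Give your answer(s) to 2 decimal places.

Entries of XᵀX: Σt·t = 70, Σt = 14, Σ1 = 4.
Moment sums: Σt·y = 256, Σy = 57.
XᵀX·[a, b]ᵀ = Xᵀy becomes [[70, 14]; [14, 4]]·[a, b]ᵀ = [256, 57]ᵀ.
Eliminating b: 4·(row 1) − 14·(row 2) gives 84·a = 4·256 − 14·57 = 226, so a = 113/42.
Then b = (57 − 14·(113/42))/4 = 29/6.

a = 2.69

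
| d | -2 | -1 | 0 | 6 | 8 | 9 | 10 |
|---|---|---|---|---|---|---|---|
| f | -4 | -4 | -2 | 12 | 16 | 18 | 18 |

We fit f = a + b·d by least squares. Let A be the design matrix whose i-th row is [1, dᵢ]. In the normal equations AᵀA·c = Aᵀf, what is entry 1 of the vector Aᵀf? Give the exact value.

54

Entry 1 ↔ basis 1, so (Aᵀf)_{1} = Σᵢ fᵢ = (1)·(-4) + (1)·(-4) + (1)·(-2) + (1)·(12) + (1)·(16) + (1)·(18) + (1)·(18) = 54.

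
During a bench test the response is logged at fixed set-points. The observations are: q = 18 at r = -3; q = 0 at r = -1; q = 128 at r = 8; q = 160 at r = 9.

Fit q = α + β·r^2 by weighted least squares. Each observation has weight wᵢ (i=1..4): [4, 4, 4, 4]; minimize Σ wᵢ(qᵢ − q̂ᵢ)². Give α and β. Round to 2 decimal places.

Sums needed: Σwᵢ·1 = 16, Σwᵢ·r^2 = 620, Σwᵢ·r^2·r^2 = 42956.
For AᵀWq: Σwᵢ·q = 1224, Σwᵢ·r^2·q = 85256.
Normal equations: [[16, 620]; [620, 42956]]·[α, β]ᵀ = [1224, 85256]ᵀ.
det = 16·42956 − 620² = 302896.
α = (1224·42956 − 620·85256)/302896 = -17536/18931; β = (16·85256 − 620·1224)/302896 = 37826/18931.

α = -0.93, β = 2.00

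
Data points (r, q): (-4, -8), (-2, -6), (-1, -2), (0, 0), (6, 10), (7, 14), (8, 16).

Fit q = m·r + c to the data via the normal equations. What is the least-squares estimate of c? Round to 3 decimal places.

c = -0.571

The normal system MᵀM·[m, c]ᵀ = Mᵀq is [[170, 14]; [14, 7]]·[m, c]ᵀ = [332, 24]ᵀ.
Δ = 170·7 − 14² = 994.
m = (332·7 − 14·24)/994 = 2; c = (170·24 − 14·332)/994 = -4/7.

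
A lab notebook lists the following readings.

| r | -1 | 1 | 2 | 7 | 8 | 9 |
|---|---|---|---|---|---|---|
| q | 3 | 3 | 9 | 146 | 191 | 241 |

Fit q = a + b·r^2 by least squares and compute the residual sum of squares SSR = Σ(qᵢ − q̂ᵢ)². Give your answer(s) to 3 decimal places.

SSR = 6.384

Entries of AᵀA: Σ1 = 6, Σr^2 = 200, Σr^2·r^2 = 13076.
And Σq = 593, Σr^2·q = 38941.
Determinant 6·13076 − 200² = 38456.
a = (593·13076 − 200·38941)/38456 = -371/418; b = (6·38941 − 200·593)/38456 = 2501/836.
Residuals: 749/836, 749/836, -79/38, 249/836, 177/418, -33/76; SSR = 5337/836.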